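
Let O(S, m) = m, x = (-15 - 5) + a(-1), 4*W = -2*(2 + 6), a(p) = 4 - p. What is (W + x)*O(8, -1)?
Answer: 19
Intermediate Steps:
W = -4 (W = (-2*(2 + 6))/4 = (-2*8)/4 = (¼)*(-16) = -4)
x = -15 (x = (-15 - 5) + (4 - 1*(-1)) = -20 + (4 + 1) = -20 + 5 = -15)
(W + x)*O(8, -1) = (-4 - 15)*(-1) = -19*(-1) = 19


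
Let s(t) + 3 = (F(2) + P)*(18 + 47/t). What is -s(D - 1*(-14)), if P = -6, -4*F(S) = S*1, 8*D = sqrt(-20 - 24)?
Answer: 446072/3147 - 1222*I*sqrt(11)/3147 ≈ 141.75 - 1.2879*I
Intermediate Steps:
D = I*sqrt(11)/4 (D = sqrt(-20 - 24)/8 = sqrt(-44)/8 = (2*I*sqrt(11))/8 = I*sqrt(11)/4 ≈ 0.82916*I)
F(S) = -S/4
s(t) = -120 - 611/(2*t) (s(t) = -3 + (-1/4*2 - 6)*(18 + 47/t) = -3 + (-1/2 - 6)*(18 + 47/t) = -3 - 13*(18 + 47/t)/2 = -3 + (-117 - 611/(2*t)) = -120 - 611/(2*t))
-s(D - 1*(-14)) = -(-120 - 611/(2*(I*sqrt(11)/4 - 1*(-14)))) = -(-120 - 611/(2*(I*sqrt(11)/4 + 14))) = -(-120 - 611/(2*(14 + I*sqrt(11)/4))) = 120 + 611/(2*(14 + I*sqrt(11)/4))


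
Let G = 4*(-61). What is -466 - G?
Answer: -222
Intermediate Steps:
G = -244
-466 - G = -466 - 1*(-244) = -466 + 244 = -222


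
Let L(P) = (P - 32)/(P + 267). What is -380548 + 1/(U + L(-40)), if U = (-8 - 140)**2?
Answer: -1892136410301/4972136 ≈ -3.8055e+5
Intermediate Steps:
L(P) = (-32 + P)/(267 + P)
U = 21904 (U = (-148)**2 = 21904)
-380548 + 1/(U + L(-40)) = -380548 + 1/(21904 + (-32 - 40)/(267 - 40)) = -380548 + 1/(21904 - 72/227) = -380548 + 1/(4972136/227) = -380548 + 227/4972136 = -1892136410301/4972136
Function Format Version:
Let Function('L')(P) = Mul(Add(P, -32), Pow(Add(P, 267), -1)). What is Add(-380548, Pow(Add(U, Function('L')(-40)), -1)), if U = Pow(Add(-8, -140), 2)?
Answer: Rational(-1892136410301, 4972136) ≈ -3.8055e+5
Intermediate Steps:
Function('L')(P) = Mul(Pow(Add(267, P), -1), Add(-32, P)) (Function('L')(P) = Mul(Add(-32, P), Pow(Add(267, P), -1)) = Mul(Pow(Add(267, P), -1), Add(-32, P)))
U = 21904 (U = Pow(-148, 2) = 21904)
Add(-380548, Pow(Add(U, Function('L')(-40)), -1)) = Add(-380548, Pow(Add(21904, Mul(Pow(Add(267, -40), -1), Add(-32, -40))), -1)) = Add(-380548, Pow(Add(21904, Mul(Pow(227, -1), -72)), -1)) = Add(-380548, Pow(Add(21904, Mul(Rational(1, 227), -72)), -1)) = Add(-380548, Pow(Add(21904, Rational(-72, 227)), -1)) = Add(-380548, Pow(Rational(4972136, 227), -1)) = Add(-380548, Rational(227, 4972136)) = Rational(-1892136410301, 4972136)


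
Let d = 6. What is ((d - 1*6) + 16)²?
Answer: 256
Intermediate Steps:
((d - 1*6) + 16)² = ((6 - 1*6) + 16)² = ((6 - 6) + 16)² = (0 + 16)² = 16² = 256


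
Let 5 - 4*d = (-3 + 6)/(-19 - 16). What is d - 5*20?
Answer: -6911/70 ≈ -98.729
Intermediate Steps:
d = 89/70 (d = 5/4 - (-3 + 6)/(4*(-19 - 16)) = 5/4 - 3/(4*(-35)) = 5/4 - 3*(-1)/(4*35) = 5/4 - ¼*(-3/35) = 5/4 + 3/140 = 89/70 ≈ 1.2714)
d - 5*20 = 89/70 - 5*20 = 89/70 - 100 = -6911/70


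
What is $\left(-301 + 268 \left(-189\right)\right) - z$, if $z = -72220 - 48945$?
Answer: $70212$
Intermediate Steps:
$z = -121165$ ($z = -72220 - 48945 = -121165$)
$\left(-301 + 268 \left(-189\right)\right) - z = \left(-301 + 268 \left(-189\right)\right) - -121165 = \left(-301 - 50652\right) + 121165 = -50953 + 121165 = 70212$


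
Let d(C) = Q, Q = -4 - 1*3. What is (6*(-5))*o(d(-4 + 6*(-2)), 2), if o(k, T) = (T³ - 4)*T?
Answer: -240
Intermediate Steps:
Q = -7 (Q = -4 - 3 = -7)
d(C) = -7
o(k, T) = T*(-4 + T³) (o(k, T) = (-4 + T³)*T = T*(-4 + T³))
(6*(-5))*o(d(-4 + 6*(-2)), 2) = (6*(-5))*(2*(-4 + 2³)) = -60*(-4 + 8) = -60*4 = -30*8 = -240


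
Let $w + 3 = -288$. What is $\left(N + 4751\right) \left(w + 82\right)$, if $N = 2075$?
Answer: $-1426634$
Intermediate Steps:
$w = -291$ ($w = -3 - 288 = -291$)
$\left(N + 4751\right) \left(w + 82\right) = \left(2075 + 4751\right) \left(-291 + 82\right) = 6826 \left(-209\right) = -1426634$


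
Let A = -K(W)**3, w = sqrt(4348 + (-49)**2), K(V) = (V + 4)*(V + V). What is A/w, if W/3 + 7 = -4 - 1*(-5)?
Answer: -128024064*sqrt(6749)/6749 ≈ -1.5584e+6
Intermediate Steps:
W = -18 (W = -21 + 3*(-4 - 1*(-5)) = -21 + 3*(-4 + 5) = -21 + 3*1 = -21 + 3 = -18)
K(V) = 2*V*(4 + V) (K(V) = (4 + V)*(2*V) = 2*V*(4 + V))
w = sqrt(6749) (w = sqrt(4348 + 2401) = sqrt(6749) ≈ 82.152)
A = -128024064 (A = -(2*(-18)*(4 - 18))**3 = -(2*(-18)*(-14))**3 = -1*504**3 = -1*128024064 = -128024064)
A/w = -128024064*sqrt(6749)/6749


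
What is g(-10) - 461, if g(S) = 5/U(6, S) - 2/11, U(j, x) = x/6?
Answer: -5106/11 ≈ -464.18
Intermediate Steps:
U(j, x) = x/6 (U(j, x) = x*(1/6) = x/6)
g(S) = -2/11 + 30/S (g(S) = 5/((S/6)) - 2/11 = 5*(6/S) - 2*1/11 = 30/S - 2/11 = -2/11 + 30/S)
g(-10) - 461 = (-2/11 + 30/(-10)) - 461 = (-2/11 + 30*(-1/10)) - 461 = (-2/11 - 3) - 461 = -35/11 - 461 = -5106/11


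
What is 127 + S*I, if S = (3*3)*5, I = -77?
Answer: -3338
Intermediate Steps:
S = 45 (S = 9*5 = 45)
127 + S*I = 127 + 45*(-77) = 127 - 3465 = -3338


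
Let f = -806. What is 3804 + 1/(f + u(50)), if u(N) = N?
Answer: 2875823/756 ≈ 3804.0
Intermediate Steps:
3804 + 1/(f + u(50)) = 3804 + 1/(-806 + 50) = 3804 + 1/(-756) = 3804 - 1/756 = 2875823/756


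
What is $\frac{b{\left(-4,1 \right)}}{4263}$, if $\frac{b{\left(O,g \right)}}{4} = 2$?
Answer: $\frac{8}{4263} \approx 0.0018766$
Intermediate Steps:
$b{\left(O,g \right)} = 8$ ($b{\left(O,g \right)} = 4 \cdot 2 = 8$)
$\frac{b{\left(-4,1 \right)}}{4263} = \frac{8}{4263}$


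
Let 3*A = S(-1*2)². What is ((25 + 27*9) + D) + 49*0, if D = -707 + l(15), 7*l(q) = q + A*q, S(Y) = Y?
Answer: -434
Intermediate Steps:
A = 4/3 (A = (-1*2)²/3 = (⅓)*(-2)² = (⅓)*4 = 4/3 ≈ 1.3333)
l(q) = q/3 (l(q) = (q + 4*q/3)/7 = (7*q/3)/7 = q/3)
D = -702 (D = -707 + (⅓)*15 = -707 + 5 = -702)
((25 + 27*9) + D) + 49*0 = ((25 + 27*9) - 702) + 49*0 = ((25 + 243) - 702) + 0 = (268 - 702) + 0 = -434 + 0 = -434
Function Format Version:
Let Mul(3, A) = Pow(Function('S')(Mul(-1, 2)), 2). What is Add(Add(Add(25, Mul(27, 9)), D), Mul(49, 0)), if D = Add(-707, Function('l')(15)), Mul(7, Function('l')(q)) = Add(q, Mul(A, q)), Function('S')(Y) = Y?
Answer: -434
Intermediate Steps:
A = Rational(4, 3) (A = Mul(Rational(1, 3), Pow(Mul(-1, 2), 2)) = Mul(Rational(1, 3), Pow(-2, 2)) = Mul(Rational(1, 3), 4) = Rational(4, 3) ≈ 1.3333)
Function('l')(q) = Mul(Rational(1, 3), q) (Function('l')(q) = Mul(Rational(1, 7), Add(q, Mul(Rational(4, 3), q))) = Mul(Rational(1, 7), Mul(Rational(7, 3), q)) = Mul(Rational(1, 3), q))
D = -702 (D = Add(-707, Mul(Rational(1, 3), 15)) = Add(-707, 5) = -702)
Add(Add(Add(25, Mul(27, 9)), D), Mul(49, 0)) = Add(Add(Add(25, Mul(27, 9)), -702), Mul(49, 0)) = Add(Add(Add(25, 243), -702), 0) = Add(Add(268, -702), 0) = Add(-434, 0) = -434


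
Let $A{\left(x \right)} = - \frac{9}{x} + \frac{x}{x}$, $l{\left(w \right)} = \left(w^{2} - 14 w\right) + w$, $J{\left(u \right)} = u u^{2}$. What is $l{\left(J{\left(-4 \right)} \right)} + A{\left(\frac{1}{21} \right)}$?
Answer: $4740$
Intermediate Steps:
$J{\left(u \right)} = u^{3}$
$l{\left(w \right)} = w^{2} - 13 w$
$A{\left(x \right)} = 1 - \frac{9}{x}$ ($A{\left(x \right)} = - \frac{9}{x} + 1 = 1 - \frac{9}{x}$)
$l{\left(J{\left(-4 \right)} \right)} + A{\left(\frac{1}{21} \right)} = \left(-4\right)^{3} \left(-13 + \left(-4\right)^{3}\right) + \frac{-9 + \frac{1}{21}}{\frac{1}{21}} = - 64 \left(-13 - 64\right) + \frac{1}{\frac{1}{21}} \left(-9 + \frac{1}{21}\right) = \left(-64\right) \left(-77\right) + 21 \left(- \frac{188}{21}\right) = 4928 - 188 = 4740$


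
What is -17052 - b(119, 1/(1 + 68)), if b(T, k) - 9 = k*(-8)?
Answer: -1177201/69 ≈ -17061.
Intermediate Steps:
b(T, k) = 9 - 8*k (b(T, k) = 9 + k*(-8) = 9 - 8*k)
-17052 - b(119, 1/(1 + 68)) = -17052 - (9 - 8/(1 + 68)) = -17052 - (9 - 8/69) = -17052 - 1*613/69 = -17052 - 613/69 = -1177201/69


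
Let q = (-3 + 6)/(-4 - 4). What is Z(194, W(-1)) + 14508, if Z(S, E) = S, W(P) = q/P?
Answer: 14702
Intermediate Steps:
q = -3/8 (q = 3/(-8) = 3*(-⅛) = -3/8 ≈ -0.37500)
W(P) = -3/(8*P)
Z(194, W(-1)) + 14508 = 194 + 14508 = 14702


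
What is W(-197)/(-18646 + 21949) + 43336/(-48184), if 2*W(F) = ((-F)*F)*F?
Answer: 46012296877/39787938 ≈ 1156.4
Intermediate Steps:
W(F) = -F³/2 (W(F) = (((-F)*F)*F)/2 = ((-F²)*F)/2 = (-F³)/2 = -F³/2)
W(-197)/(-18646 + 21949) + 43336/(-48184) = (-½*(-197)³)/(-18646 + 21949) + 43336/(-48184) = -½*(-7645373)/3303 + 43336*(-1/48184) = (7645373/2)*(1/3303) - 5417/6023 = 7645373/6606 - 5417/6023 = 46012296877/39787938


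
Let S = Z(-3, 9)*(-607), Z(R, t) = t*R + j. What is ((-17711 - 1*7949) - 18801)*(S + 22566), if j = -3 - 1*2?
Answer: -1866917390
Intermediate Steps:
j = -5 (j = -3 - 2 = -5)
Z(R, t) = -5 + R*t (Z(R, t) = t*R - 5 = R*t - 5 = -5 + R*t)
S = 19424 (S = (-5 - 3*9)*(-607) = (-5 - 27)*(-607) = -32*(-607) = 19424)
((-17711 - 1*7949) - 18801)*(S + 22566) = ((-17711 - 1*7949) - 18801)*(19424 + 22566) = ((-17711 - 7949) - 18801)*41990 = (-25660 - 18801)*41990 = -44461*41990 = -1866917390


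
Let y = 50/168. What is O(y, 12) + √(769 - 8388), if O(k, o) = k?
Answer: 25/84 + I*√7619 ≈ 0.29762 + 87.287*I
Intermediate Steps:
y = 25/84 (y = 50*(1/168) = 25/84 ≈ 0.29762)
O(y, 12) + √(769 - 8388) = 25/84 + √(769 - 8388) = 25/84 + √(-7619) = 25/84 + I*√7619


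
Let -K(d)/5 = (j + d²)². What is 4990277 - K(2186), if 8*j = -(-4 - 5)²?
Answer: 7307162868097573/64 ≈ 1.1417e+14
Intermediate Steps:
j = -81/8 (j = (-(-4 - 5)²)/8 = (-1*(-9)²)/8 = (-1*81)/8 = (⅛)*(-81) = -81/8 ≈ -10.125)
K(d) = -5*(-81/8 + d²)²
4990277 - K(2186) = 4990277 - (-5)*(-81 + 8*2186²)²/64 = 4990277 - (-5)*(-81 + 8*4778596)²/64 = 4990277 - (-5)*(-81 + 38228768)²/64 = 4990277 - (-5)*38228687²/64 = 4990277 - (-5)*1461432509743969/64 = 4990277 - 1*(-7307162548719845/64) = 4990277 + 7307162548719845/64 = 7307162868097573/64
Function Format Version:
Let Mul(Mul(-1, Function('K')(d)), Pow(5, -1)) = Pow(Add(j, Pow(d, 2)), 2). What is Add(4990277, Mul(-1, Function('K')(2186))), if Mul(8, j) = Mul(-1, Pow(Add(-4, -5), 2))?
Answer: Rational(7307162868097573, 64) ≈ 1.1417e+14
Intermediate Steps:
j = Rational(-81, 8) (j = Mul(Rational(1, 8), Mul(-1, Pow(Add(-4, -5), 2))) = Mul(Rational(1, 8), Mul(-1, Pow(-9, 2))) = Mul(Rational(1, 8), Mul(-1, 81)) = Mul(Rational(1, 8), -81) = Rational(-81, 8) ≈ -10.125)
Function('K')(d) = Mul(-5, Pow(Add(Rational(-81, 8), Pow(d, 2)), 2))
Add(4990277, Mul(-1, Function('K')(2186))) = Add(4990277, Mul(-1, Mul(Rational(-5, 64), Pow(Add(-81, Mul(8, Pow(2186, 2))), 2)))) = Add(4990277, Mul(-1, Mul(Rational(-5, 64), Pow(Add(-81, Mul(8, 4778596)), 2)))) = Add(4990277, Mul(-1, Mul(Rational(-5, 64), Pow(Add(-81, 38228768), 2)))) = Add(4990277, Mul(-1, Mul(Rational(-5, 64), Pow(38228687, 2)))) = Add(4990277, Mul(-1, Mul(Rational(-5, 64), 1461432509743969))) = Add(4990277, Mul(-1, Rational(-7307162548719845, 64))) = Add(4990277, Rational(7307162548719845, 64)) = Rational(7307162868097573, 64)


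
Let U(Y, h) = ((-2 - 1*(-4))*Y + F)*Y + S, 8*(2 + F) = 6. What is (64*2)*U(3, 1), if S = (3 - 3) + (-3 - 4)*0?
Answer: 1824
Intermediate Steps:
F = -5/4 (F = -2 + (⅛)*6 = -2 + ¾ = -5/4 ≈ -1.2500)
S = 0 (S = 0 - 7*0 = 0 + 0 = 0)
U(Y, h) = Y*(-5/4 + 2*Y) (U(Y, h) = ((-2 - 1*(-4))*Y - 5/4)*Y + 0 = ((-2 + 4)*Y - 5/4)*Y + 0 = (2*Y - 5/4)*Y + 0 = (-5/4 + 2*Y)*Y + 0 = Y*(-5/4 + 2*Y) + 0 = Y*(-5/4 + 2*Y))
(64*2)*U(3, 1) = (64*2)*((¼)*3*(-5 + 8*3)) = 128*((¼)*3*(-5 + 24)) = 128*((¼)*3*19) = 128*(57/4) = 1824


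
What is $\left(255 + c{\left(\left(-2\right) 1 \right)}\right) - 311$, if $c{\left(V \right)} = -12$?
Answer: $-68$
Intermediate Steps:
$\left(255 + c{\left(\left(-2\right) 1 \right)}\right) - 311 = \left(255 - 12\right) - 311 = 243 - 311 = -68$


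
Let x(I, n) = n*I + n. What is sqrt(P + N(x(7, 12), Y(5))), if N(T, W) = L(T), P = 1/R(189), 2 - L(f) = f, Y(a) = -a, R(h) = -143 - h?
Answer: I*sqrt(2590347)/166 ≈ 9.6955*I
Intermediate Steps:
L(f) = 2 - f
P = -1/332 (P = 1/(-143 - 1*189) = 1/(-143 - 189) = 1/(-332) = -1/332 ≈ -0.0030120)
x(I, n) = n + I*n (x(I, n) = I*n + n = n + I*n)
N(T, W) = 2 - T
sqrt(P + N(x(7, 12), Y(5))) = sqrt(-1/332 + (2 - 12*(1 + 7))) = sqrt(-1/332 + (2 - 12*8)) = sqrt(-1/332 + (2 - 1*96)) = sqrt(-1/332 + (2 - 96)) = sqrt(-1/332 - 94) = sqrt(-31209/332) = I*sqrt(2590347)/166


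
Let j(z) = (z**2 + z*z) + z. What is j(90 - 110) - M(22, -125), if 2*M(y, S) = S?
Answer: 1685/2 ≈ 842.50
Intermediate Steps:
M(y, S) = S/2
j(z) = z + 2*z**2 (j(z) = (z**2 + z**2) + z = 2*z**2 + z = z + 2*z**2)
j(90 - 110) - M(22, -125) = (90 - 110)*(1 + 2*(90 - 110)) - (-125)/2 = -20*(1 + 2*(-20)) - 1*(-125/2) = -20*(1 - 40) + 125/2 = -20*(-39) + 125/2 = 780 + 125/2 = 1685/2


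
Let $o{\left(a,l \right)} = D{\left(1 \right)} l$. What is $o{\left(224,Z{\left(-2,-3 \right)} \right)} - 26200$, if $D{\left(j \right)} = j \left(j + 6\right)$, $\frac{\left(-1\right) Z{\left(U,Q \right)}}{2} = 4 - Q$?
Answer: $-26298$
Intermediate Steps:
$Z{\left(U,Q \right)} = -8 + 2 Q$ ($Z{\left(U,Q \right)} = - 2 \left(4 - Q\right) = -8 + 2 Q$)
$D{\left(j \right)} = j \left(6 + j\right)$
$o{\left(a,l \right)} = 7 l$ ($o{\left(a,l \right)} = 1 \left(6 + 1\right) l = 1 \cdot 7 l = 7 l$)
$o{\left(224,Z{\left(-2,-3 \right)} \right)} - 26200 = 7 \left(-8 + 2 \left(-3\right)\right) - 26200 = 7 \left(-8 - 6\right) - 26200 = 7 \left(-14\right) - 26200 = -98 - 26200 = -26298$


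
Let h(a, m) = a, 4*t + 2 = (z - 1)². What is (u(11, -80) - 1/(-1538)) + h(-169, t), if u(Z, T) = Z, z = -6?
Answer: -243003/1538 ≈ -158.00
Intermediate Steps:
t = 47/4 (t = -½ + (-6 - 1)²/4 = -½ + (¼)*(-7)² = -½ + (¼)*49 = -½ + 49/4 = 47/4 ≈ 11.750)
(u(11, -80) - 1/(-1538)) + h(-169, t) = (11 - 1/(-1538)) - 169 = (11 - 1*(-1/1538)) - 169 = (11 + 1/1538) - 169 = 16919/1538 - 169 = -243003/1538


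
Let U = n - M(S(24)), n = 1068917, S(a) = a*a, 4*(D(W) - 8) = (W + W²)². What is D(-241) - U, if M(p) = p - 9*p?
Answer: 835292883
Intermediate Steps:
D(W) = 8 + (W + W²)²/4
S(a) = a²
M(p) = -8*p
U = 1073525 (U = 1068917 - (-8)*24² = 1068917 - (-8)*576 = 1068917 - 1*(-4608) = 1068917 + 4608 = 1073525)
D(-241) - U = (8 + (¼)*(-241)²*(1 - 241)²) - 1*1073525 = (8 + (¼)*58081*(-240)²) - 1073525 = (8 + (¼)*58081*57600) - 1073525 = (8 + 836366400) - 1073525 = 836366408 - 1073525 = 835292883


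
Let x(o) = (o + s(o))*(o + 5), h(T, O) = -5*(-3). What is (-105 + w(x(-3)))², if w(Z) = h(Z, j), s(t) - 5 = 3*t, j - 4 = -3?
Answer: 8100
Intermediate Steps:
j = 1 (j = 4 - 3 = 1)
h(T, O) = 15
s(t) = 5 + 3*t
x(o) = (5 + o)*(5 + 4*o) (x(o) = (o + (5 + 3*o))*(o + 5) = (5 + 4*o)*(5 + o) = (5 + o)*(5 + 4*o))
w(Z) = 15
(-105 + w(x(-3)))² = (-105 + 15)² = (-90)² = 8100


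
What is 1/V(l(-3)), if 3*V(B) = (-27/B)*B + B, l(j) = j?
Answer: -1/10 ≈ -0.10000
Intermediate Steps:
V(B) = -9 + B/3 (V(B) = ((-27/B)*B + B)/3 = (-27 + B)/3 = -9 + B/3)
1/V(l(-3)) = 1/(-9 + (1/3)*(-3)) = 1/(-9 - 1) = 1/(-10) = -1/10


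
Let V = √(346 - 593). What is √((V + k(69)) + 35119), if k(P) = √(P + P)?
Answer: √(35119 + √138 + I*√247) ≈ 187.43 + 0.0419*I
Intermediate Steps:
k(P) = √2*√P (k(P) = √(2*P) = √2*√P)
V = I*√247 (V = √(-247) = I*√247 ≈ 15.716*I)
√((V + k(69)) + 35119) = √((I*√247 + √2*√69) + 35119) = √((I*√247 + √138) + 35119) = √((√138 + I*√247) + 35119) = √(35119 + √138 + I*√247)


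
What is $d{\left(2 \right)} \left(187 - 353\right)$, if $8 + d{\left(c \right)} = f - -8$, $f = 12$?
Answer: $-1992$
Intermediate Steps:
$d{\left(c \right)} = 12$ ($d{\left(c \right)} = -8 + \left(12 - -8\right) = -8 + \left(12 + 8\right) = -8 + 20 = 12$)
$d{\left(2 \right)} \left(187 - 353\right) = 12 \left(187 - 353\right) = 12 \left(-166\right) = -1992$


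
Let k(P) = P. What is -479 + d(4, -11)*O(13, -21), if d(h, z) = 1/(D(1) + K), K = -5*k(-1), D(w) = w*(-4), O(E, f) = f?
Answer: -500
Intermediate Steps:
D(w) = -4*w
K = 5 (K = -5*(-1) = 5)
d(h, z) = 1 (d(h, z) = 1/(-4*1 + 5) = 1/(-4 + 5) = 1/1 = 1)
-479 + d(4, -11)*O(13, -21) = -479 + 1*(-21) = -479 - 21 = -500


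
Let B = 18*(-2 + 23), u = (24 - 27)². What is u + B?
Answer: 387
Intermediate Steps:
u = 9 (u = (-3)² = 9)
B = 378 (B = 18*21 = 378)
u + B = 9 + 378 = 387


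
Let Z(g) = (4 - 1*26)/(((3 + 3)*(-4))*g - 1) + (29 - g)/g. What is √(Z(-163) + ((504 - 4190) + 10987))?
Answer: 3*√329625098109915/637493 ≈ 85.439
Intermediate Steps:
Z(g) = -22/(-1 - 24*g) + (29 - g)/g (Z(g) = (4 - 26)/((6*(-4))*g - 1) + (29 - g)/g = -22/(-24*g - 1) + (29 - g)/g = -22/(-1 - 24*g) + (29 - g)/g)
√(Z(-163) + ((504 - 4190) + 10987)) = √((29 - 24*(-163)² + 717*(-163))/((-163)*(1 + 24*(-163))) + ((504 - 4190) + 10987)) = √(-(29 - 24*26569 - 116871)/(163*(1 - 3912)) + (-3686 + 10987)) = √(-1/163*(29 - 637656 - 116871)/(-3911) + 7301) = √(-1/163*(-1/3911)*(-754498) + 7301) = √(-754498/637493 + 7301) = √(4653581895/637493) = 3*√329625098109915/637493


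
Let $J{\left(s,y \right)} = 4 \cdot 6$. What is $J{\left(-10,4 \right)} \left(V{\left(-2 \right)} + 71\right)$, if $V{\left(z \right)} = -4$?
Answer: $1608$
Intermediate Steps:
$J{\left(s,y \right)} = 24$
$J{\left(-10,4 \right)} \left(V{\left(-2 \right)} + 71\right) = 24 \left(-4 + 71\right) = 24 \cdot 67 = 1608$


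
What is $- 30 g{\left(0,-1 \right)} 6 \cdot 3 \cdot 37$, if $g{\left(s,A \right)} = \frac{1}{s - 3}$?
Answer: $6660$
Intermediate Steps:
$g{\left(s,A \right)} = \frac{1}{-3 + s}$
$- 30 g{\left(0,-1 \right)} 6 \cdot 3 \cdot 37 = - 30 \frac{1}{-3 + 0} \cdot 6 \cdot 3 \cdot 37 = - 30 \frac{1}{-3} \cdot 6 \cdot 3 \cdot 37 = - 30 \left(- \frac{1}{3}\right) 6 \cdot 3 \cdot 37 = - 30 \left(\left(-2\right) 3\right) 37 = \left(-30\right) \left(-6\right) 37 = 180 \cdot 37 = 6660$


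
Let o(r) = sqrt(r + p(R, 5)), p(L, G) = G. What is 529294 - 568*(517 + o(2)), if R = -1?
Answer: 235638 - 568*sqrt(7) ≈ 2.3414e+5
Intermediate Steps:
o(r) = sqrt(5 + r) (o(r) = sqrt(r + 5) = sqrt(5 + r))
529294 - 568*(517 + o(2)) = 529294 - 568*(517 + sqrt(5 + 2)) = 529294 - 568*(517 + sqrt(7)) = 529294 + (-293656 - 568*sqrt(7)) = 235638 - 568*sqrt(7)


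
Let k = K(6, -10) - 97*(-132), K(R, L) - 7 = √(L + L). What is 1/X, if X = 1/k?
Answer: 12811 + 2*I*√5 ≈ 12811.0 + 4.4721*I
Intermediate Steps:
K(R, L) = 7 + √2*√L (K(R, L) = 7 + √(L + L) = 7 + √(2*L) = 7 + √2*√L)
k = 12811 + 2*I*√5 (k = (7 + √2*√(-10)) - 97*(-132) = (7 + √2*(I*√10)) + 12804 = (7 + 2*I*√5) + 12804 = 12811 + 2*I*√5 ≈ 12811.0 + 4.4721*I)
X = 1/(12811 + 2*I*√5) ≈ 7.8058e-5 - 2.72e-8*I
1/X = 1/(12811/164121741 - 2*I*√5/164121741)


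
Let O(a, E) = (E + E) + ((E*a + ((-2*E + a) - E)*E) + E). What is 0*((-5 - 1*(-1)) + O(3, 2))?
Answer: 0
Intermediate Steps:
O(a, E) = 3*E + E*a + E*(a - 3*E) (O(a, E) = 2*E + ((E*a + ((a - 2*E) - E)*E) + E) = 2*E + ((E*a + (a - 3*E)*E) + E) = 2*E + ((E*a + E*(a - 3*E)) + E) = 2*E + (E + E*a + E*(a - 3*E)) = 3*E + E*a + E*(a - 3*E))
0*((-5 - 1*(-1)) + O(3, 2)) = 0*((-5 - 1*(-1)) + 2*(3 - 3*2 + 2*3)) = 0*((-5 + 1) + 2*(3 - 6 + 6)) = 0*(-4 + 2*3) = 0*(-4 + 6) = 0*2 = 0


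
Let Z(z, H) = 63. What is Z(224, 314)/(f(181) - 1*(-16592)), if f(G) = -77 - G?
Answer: 63/16334 ≈ 0.0038570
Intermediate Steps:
Z(224, 314)/(f(181) - 1*(-16592)) = 63/((-77 - 1*181) - 1*(-16592)) = 63/((-77 - 181) + 16592) = 63/(-258 + 16592) = 63/16334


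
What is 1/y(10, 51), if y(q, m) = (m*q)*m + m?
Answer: 1/26061 ≈ 3.8372e-5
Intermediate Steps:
y(q, m) = m + q*m² (y(q, m) = q*m² + m = m + q*m²)
1/y(10, 51) = 1/(51*(1 + 51*10)) = 1/(51*(1 + 510)) = 1/(51*511) = 1/26061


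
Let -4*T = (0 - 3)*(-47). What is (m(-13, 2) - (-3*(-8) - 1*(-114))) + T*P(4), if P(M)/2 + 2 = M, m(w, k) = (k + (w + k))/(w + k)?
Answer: -3060/11 ≈ -278.18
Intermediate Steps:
m(w, k) = (w + 2*k)/(k + w) (m(w, k) = (k + (k + w))/(k + w) = (w + 2*k)/(k + w))
P(M) = -4 + 2*M
T = -141/4 (T = -(0 - 3)*(-47)/4 = -(-3)*(-47)/4 = -¼*141 = -141/4 ≈ -35.250)
(m(-13, 2) - (-3*(-8) - 1*(-114))) + T*P(4) = ((-13 + 2*2)/(2 - 13) - (-3*(-8) - 1*(-114))) - 141*(-4 + 2*4)/4 = ((-13 + 4)/(-11) - (24 + 114)) - 141*(-4 + 8)/4 = (-1/11*(-9) - 1*138) - 141/4*4 = (9/11 - 138) - 141 = -1509/11 - 141 = -3060/11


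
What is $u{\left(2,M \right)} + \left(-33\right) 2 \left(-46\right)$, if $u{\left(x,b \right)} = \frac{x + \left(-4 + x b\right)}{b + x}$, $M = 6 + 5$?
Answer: $\frac{39488}{13} \approx 3037.5$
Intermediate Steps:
$M = 11$
$u{\left(x,b \right)} = \frac{-4 + x + b x}{b + x}$ ($u{\left(x,b \right)} = \frac{x + \left(-4 + b x\right)}{b + x} = \frac{-4 + x + b x}{b + x}$)
$u{\left(2,M \right)} + \left(-33\right) 2 \left(-46\right) = \frac{-4 + 2 + 11 \cdot 2}{11 + 2} + \left(-33\right) 2 \left(-46\right) = \frac{-4 + 2 + 22}{13} - -3036 = \frac{1}{13} \cdot 20 + 3036 = \frac{20}{13} + 3036 = \frac{39488}{13}$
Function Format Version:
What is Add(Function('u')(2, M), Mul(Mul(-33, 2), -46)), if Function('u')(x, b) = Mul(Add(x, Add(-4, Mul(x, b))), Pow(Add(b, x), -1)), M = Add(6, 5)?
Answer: Rational(39488, 13) ≈ 3037.5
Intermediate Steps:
M = 11
Function('u')(x, b) = Mul(Pow(Add(b, x), -1), Add(-4, x, Mul(b, x))) (Function('u')(x, b) = Mul(Add(x, Add(-4, Mul(b, x))), Pow(Add(b, x), -1)) = Mul(Add(-4, x, Mul(b, x)), Pow(Add(b, x), -1)) = Mul(Pow(Add(b, x), -1), Add(-4, x, Mul(b, x))))
Add(Function('u')(2, M), Mul(Mul(-33, 2), -46)) = Add(Mul(Pow(Add(11, 2), -1), Add(-4, 2, Mul(11, 2))), Mul(Mul(-33, 2), -46)) = Add(Mul(Pow(13, -1), Add(-4, 2, 22)), Mul(-66, -46)) = Add(Mul(Rational(1, 13), 20), 3036) = Add(Rational(20, 13), 3036) = Rational(39488, 13)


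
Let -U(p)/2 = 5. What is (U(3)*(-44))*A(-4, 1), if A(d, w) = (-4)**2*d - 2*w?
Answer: -29040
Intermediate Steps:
U(p) = -10 (U(p) = -2*5 = -10)
A(d, w) = -2*w + 16*d (A(d, w) = 16*d - 2*w = -2*w + 16*d)
(U(3)*(-44))*A(-4, 1) = (-10*(-44))*(-2*1 + 16*(-4)) = 440*(-2 - 64) = 440*(-66) = -29040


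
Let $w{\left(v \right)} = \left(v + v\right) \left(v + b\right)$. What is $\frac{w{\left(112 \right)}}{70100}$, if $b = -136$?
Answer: $- \frac{1344}{17525} \approx -0.07669$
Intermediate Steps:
$w{\left(v \right)} = 2 v \left(-136 + v\right)$ ($w{\left(v \right)} = \left(v + v\right) \left(v - 136\right) = 2 v \left(-136 + v\right)$)
$\frac{w{\left(112 \right)}}{70100} = \frac{2 \cdot 112 \left(-136 + 112\right)}{70100} = 2 \cdot 112 \left(-24\right) \frac{1}{70100} = \left(-5376\right) \frac{1}{70100} = - \frac{1344}{17525}$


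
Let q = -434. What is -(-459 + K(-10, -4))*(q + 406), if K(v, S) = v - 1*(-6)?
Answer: -12964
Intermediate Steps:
K(v, S) = 6 + v (K(v, S) = v + 6 = 6 + v)
-(-459 + K(-10, -4))*(q + 406) = -(-459 + (6 - 10))*(-434 + 406) = -(-459 - 4)*(-28) = -(-463)*(-28) = -1*12964 = -12964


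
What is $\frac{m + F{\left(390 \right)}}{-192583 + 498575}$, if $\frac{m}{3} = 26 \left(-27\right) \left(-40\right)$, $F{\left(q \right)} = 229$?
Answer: $\frac{84469}{305992} \approx 0.27605$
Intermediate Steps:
$m = 84240$ ($m = 3 \cdot 26 \left(-27\right) \left(-40\right) = 3 \left(\left(-702\right) \left(-40\right)\right) = 3 \cdot 28080 = 84240$)
$\frac{m + F{\left(390 \right)}}{-192583 + 498575} = \frac{84240 + 229}{-192583 + 498575} = \frac{84469}{305992}$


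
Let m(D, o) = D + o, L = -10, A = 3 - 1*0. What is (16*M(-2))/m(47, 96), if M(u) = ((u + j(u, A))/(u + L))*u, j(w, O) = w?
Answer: -32/429 ≈ -0.074592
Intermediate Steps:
A = 3 (A = 3 + 0 = 3)
M(u) = 2*u²/(-10 + u) (M(u) = ((u + u)/(u - 10))*u = ((2*u)/(-10 + u))*u = (2*u/(-10 + u))*u = 2*u²/(-10 + u))
(16*M(-2))/m(47, 96) = (16*(2*(-2)²/(-10 - 2)))/(47 + 96) = (16*(2*4/(-12)))/143 = (16*(2*4*(-1/12)))*(1/143) = (16*(-⅔))*(1/143) = -32/3*1/143 = -32/429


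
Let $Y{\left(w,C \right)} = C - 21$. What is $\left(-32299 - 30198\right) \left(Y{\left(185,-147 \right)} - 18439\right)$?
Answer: $1162881679$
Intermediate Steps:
$Y{\left(w,C \right)} = -21 + C$ ($Y{\left(w,C \right)} = C - 21 = -21 + C$)
$\left(-32299 - 30198\right) \left(Y{\left(185,-147 \right)} - 18439\right) = \left(-32299 - 30198\right) \left(\left(-21 - 147\right) - 18439\right) = - 62497 \left(-168 - 18439\right) = \left(-62497\right) \left(-18607\right) = 1162881679$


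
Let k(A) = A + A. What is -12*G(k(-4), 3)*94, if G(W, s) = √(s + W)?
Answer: -1128*I*√5 ≈ -2522.3*I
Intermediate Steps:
k(A) = 2*A
G(W, s) = √(W + s)
-12*G(k(-4), 3)*94 = -12*√(2*(-4) + 3)*94 = -12*√(-8 + 3)*94 = -12*I*√5*94 = -1128*I*√5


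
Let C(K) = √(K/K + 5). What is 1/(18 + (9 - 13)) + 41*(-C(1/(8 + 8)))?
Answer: 1/14 - 41*√6 ≈ -100.36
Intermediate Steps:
C(K) = √6 (C(K) = √(1 + 5) = √6)
1/(18 + (9 - 13)) + 41*(-C(1/(8 + 8))) = 1/(18 + (9 - 13)) + 41*(-√6) = 1/(18 - 4) - 41*√6 = 1/14 - 41*√6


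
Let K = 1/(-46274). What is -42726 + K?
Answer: -1977102925/46274 ≈ -42726.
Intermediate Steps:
K = -1/46274 ≈ -2.1610e-5
-42726 + K = -42726 - 1/46274 = -1977102925/46274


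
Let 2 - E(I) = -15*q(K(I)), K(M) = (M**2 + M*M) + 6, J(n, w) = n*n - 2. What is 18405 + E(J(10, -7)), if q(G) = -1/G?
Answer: 353672083/19214 ≈ 18407.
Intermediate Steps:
J(n, w) = -2 + n**2 (J(n, w) = n**2 - 2 = -2 + n**2)
K(M) = 6 + 2*M**2 (K(M) = (M**2 + M**2) + 6 = 2*M**2 + 6 = 6 + 2*M**2)
E(I) = 2 - 15/(6 + 2*I**2) (E(I) = 2 - (-15)*(-1/(6 + 2*I**2)) = 2 - 15/(6 + 2*I**2))
18405 + E(J(10, -7)) = 18405 + (-3 + 4*(-2 + 10**2)**2)/(2*(3 + (-2 + 10**2)**2)) = 18405 + (-3 + 4*(-2 + 100)**2)/(2*(3 + (-2 + 100)**2)) = 18405 + (-3 + 4*98**2)/(2*(3 + 98**2)) = 18405 + (-3 + 4*9604)/(2*(3 + 9604)) = 18405 + (1/2)*(-3 + 38416)/9607 = 18405 + (1/2)*(1/9607)*38413 = 18405 + 38413/19214 = 353672083/19214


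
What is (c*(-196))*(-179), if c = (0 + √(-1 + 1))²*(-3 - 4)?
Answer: 0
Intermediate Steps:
c = 0 (c = (0 + √0)²*(-7) = (0 + 0)²*(-7) = 0²*(-7) = 0*(-7) = 0)
(c*(-196))*(-179) = (0*(-196))*(-179) = 0*(-179) = 0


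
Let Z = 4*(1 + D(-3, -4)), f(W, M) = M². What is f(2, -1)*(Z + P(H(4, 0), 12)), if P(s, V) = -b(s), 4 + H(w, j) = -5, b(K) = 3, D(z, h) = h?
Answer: -15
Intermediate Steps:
H(w, j) = -9 (H(w, j) = -4 - 5 = -9)
P(s, V) = -3 (P(s, V) = -1*3 = -3)
Z = -12 (Z = 4*(1 - 4) = 4*(-3) = -12)
f(2, -1)*(Z + P(H(4, 0), 12)) = (-1)²*(-12 - 3) = 1*(-15) = -15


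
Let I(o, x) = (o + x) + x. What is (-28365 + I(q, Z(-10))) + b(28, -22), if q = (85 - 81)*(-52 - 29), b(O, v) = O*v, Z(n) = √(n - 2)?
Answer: -29305 + 4*I*√3 ≈ -29305.0 + 6.9282*I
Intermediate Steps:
Z(n) = √(-2 + n)
q = -324 (q = 4*(-81) = -324)
I(o, x) = o + 2*x
(-28365 + I(q, Z(-10))) + b(28, -22) = (-28365 + (-324 + 2*√(-2 - 10))) + 28*(-22) = (-28365 + (-324 + 2*√(-12))) - 616 = (-28365 + (-324 + 2*(2*I*√3))) - 616 = (-28365 + (-324 + 4*I*√3)) - 616 = (-28689 + 4*I*√3) - 616 = -29305 + 4*I*√3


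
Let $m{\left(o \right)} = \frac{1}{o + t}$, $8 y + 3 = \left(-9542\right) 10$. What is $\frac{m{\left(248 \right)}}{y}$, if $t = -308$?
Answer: $\frac{2}{1431345} \approx 1.3973 \cdot 10^{-6}$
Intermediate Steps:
$y = - \frac{95423}{8}$ ($y = - \frac{3}{8} + \frac{\left(-9542\right) 10}{8} = - \frac{3}{8} + \frac{1}{8} \left(-95420\right) = - \frac{3}{8} - \frac{23855}{2} = - \frac{95423}{8} \approx -11928.0$)
$m{\left(o \right)} = \frac{1}{-308 + o}$ ($m{\left(o \right)} = \frac{1}{o - 308} = \frac{1}{-308 + o}$)
$\frac{m{\left(248 \right)}}{y} = \frac{1}{\left(-308 + 248\right) \left(- \frac{95423}{8}\right)} = \frac{1}{-60} \left(- \frac{8}{95423}\right) = \left(- \frac{1}{60}\right) \left(- \frac{8}{95423}\right) = \frac{2}{1431345}$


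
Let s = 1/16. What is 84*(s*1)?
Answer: 21/4 ≈ 5.2500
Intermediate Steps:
s = 1/16 ≈ 0.062500
84*(s*1) = 84*((1/16)*1) = 84*(1/16) = 21/4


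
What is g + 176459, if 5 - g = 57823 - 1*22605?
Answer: 141246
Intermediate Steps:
g = -35213 (g = 5 - (57823 - 1*22605) = 5 - (57823 - 22605) = 5 - 1*35218 = 5 - 35218 = -35213)
g + 176459 = -35213 + 176459 = 141246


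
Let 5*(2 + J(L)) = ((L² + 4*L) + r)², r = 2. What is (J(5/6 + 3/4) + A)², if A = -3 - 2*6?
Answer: 454493053921/10749542400 ≈ 42.280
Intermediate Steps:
A = -15 (A = -3 - 12 = -15)
J(L) = -2 + (2 + L² + 4*L)²/5 (J(L) = -2 + ((L² + 4*L) + 2)²/5 = -2 + (2 + L² + 4*L)²/5)
(J(5/6 + 3/4) + A)² = ((-2 + (2 + (5/6 + 3/4)² + 4*(5/6 + 3/4))²/5) - 15)² = ((-2 + (2 + (5*(⅙) + 3*(¼))² + 4*(5*(⅙) + 3*(¼)))²/5) - 15)² = ((-2 + (2 + (⅚ + ¾)² + 4*(⅚ + ¾))²/5) - 15)² = ((-2 + (2 + (19/12)² + 4*(19/12))²/5) - 15)² = ((-2 + (2 + 361/144 + 19/3)²/5) - 15)² = ((-2 + (1561/144)²/5) - 15)² = ((-2 + (⅕)*(2436721/20736)) - 15)² = ((-2 + 2436721/103680) - 15)² = (2229361/103680 - 15)² = (674161/103680)² = 454493053921/10749542400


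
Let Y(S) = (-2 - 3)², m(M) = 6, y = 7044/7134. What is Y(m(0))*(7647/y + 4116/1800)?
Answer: 341061283/1761 ≈ 1.9367e+5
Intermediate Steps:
y = 1174/1189 (y = 7044*(1/7134) = 1174/1189 ≈ 0.98738)
Y(S) = 25 (Y(S) = (-5)² = 25)
Y(m(0))*(7647/y + 4116/1800) = 25*(7647/(1174/1189) + 4116/1800) = 25*(7647*(1189/1174) + 4116*(1/1800)) = 25*(9092283/1174 + 343/150) = 25*(341061283/44025) = 341061283/1761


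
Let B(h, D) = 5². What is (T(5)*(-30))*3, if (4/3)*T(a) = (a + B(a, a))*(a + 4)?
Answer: -18225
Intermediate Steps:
B(h, D) = 25
T(a) = 3*(4 + a)*(25 + a)/4 (T(a) = 3*((a + 25)*(a + 4))/4 = 3*((25 + a)*(4 + a))/4 = 3*((4 + a)*(25 + a))/4 = 3*(4 + a)*(25 + a)/4)
(T(5)*(-30))*3 = ((75 + (¾)*5² + (87/4)*5)*(-30))*3 = ((75 + (¾)*25 + 435/4)*(-30))*3 = ((75 + 75/4 + 435/4)*(-30))*3 = ((405/2)*(-30))*3 = -6075*3 = -18225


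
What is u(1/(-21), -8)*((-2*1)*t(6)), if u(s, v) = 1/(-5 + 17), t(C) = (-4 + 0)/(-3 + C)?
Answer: 2/9 ≈ 0.22222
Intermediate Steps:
t(C) = -4/(-3 + C)
u(s, v) = 1/12
u(1/(-21), -8)*((-2*1)*t(6)) = ((-2*1)*(-4/(-3 + 6)))/12 = (-(-8)/3)/12 = (-2*(-4/3))/12 = (1/12)*(8/3) = 2/9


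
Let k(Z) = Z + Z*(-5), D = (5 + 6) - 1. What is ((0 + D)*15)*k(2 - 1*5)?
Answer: 1800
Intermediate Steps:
D = 10 (D = 11 - 1 = 10)
k(Z) = -4*Z (k(Z) = Z - 5*Z = -4*Z)
((0 + D)*15)*k(2 - 1*5) = ((0 + 10)*15)*(-4*(2 - 1*5)) = (10*15)*(-4*(2 - 5)) = 150*(-4*(-3)) = 150*12 = 1800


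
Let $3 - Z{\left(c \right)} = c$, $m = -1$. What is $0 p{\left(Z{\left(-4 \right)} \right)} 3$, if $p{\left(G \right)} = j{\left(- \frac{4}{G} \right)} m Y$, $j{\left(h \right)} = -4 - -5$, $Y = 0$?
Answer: $0$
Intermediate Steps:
$Z{\left(c \right)} = 3 - c$
$j{\left(h \right)} = 1$ ($j{\left(h \right)} = -4 + 5 = 1$)
$p{\left(G \right)} = 0$ ($p{\left(G \right)} = 1 \left(-1\right) 0 = \left(-1\right) 0 = 0$)
$0 p{\left(Z{\left(-4 \right)} \right)} 3 = 0 \cdot 0 \cdot 3 = 0 \cdot 3 = 0$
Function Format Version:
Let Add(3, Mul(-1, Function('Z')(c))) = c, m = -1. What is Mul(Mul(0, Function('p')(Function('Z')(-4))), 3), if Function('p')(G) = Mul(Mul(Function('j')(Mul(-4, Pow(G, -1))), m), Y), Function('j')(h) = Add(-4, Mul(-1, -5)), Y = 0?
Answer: 0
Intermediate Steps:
Function('Z')(c) = Add(3, Mul(-1, c))
Function('j')(h) = 1 (Function('j')(h) = Add(-4, 5) = 1)
Function('p')(G) = 0 (Function('p')(G) = Mul(Mul(1, -1), 0) = Mul(-1, 0) = 0)
Mul(Mul(0, Function('p')(Function('Z')(-4))), 3) = Mul(Mul(0, 0), 3) = Mul(0, 3) = 0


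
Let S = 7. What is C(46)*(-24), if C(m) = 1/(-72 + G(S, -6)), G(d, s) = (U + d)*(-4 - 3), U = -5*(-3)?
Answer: 12/113 ≈ 0.10619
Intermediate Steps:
U = 15
G(d, s) = -105 - 7*d (G(d, s) = (15 + d)*(-4 - 3) = (15 + d)*(-7) = -105 - 7*d)
C(m) = -1/226 (C(m) = 1/(-72 + (-105 - 7*7)) = 1/(-72 + (-105 - 49)) = 1/(-72 - 154) = 1/(-226) = -1/226)
C(46)*(-24) = -1/226*(-24) = 12/113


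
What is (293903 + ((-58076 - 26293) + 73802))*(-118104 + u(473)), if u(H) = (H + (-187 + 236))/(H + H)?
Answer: -15827979417816/473 ≈ -3.3463e+10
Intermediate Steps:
u(H) = (49 + H)/(2*H) (u(H) = (H + 49)/((2*H)) = (49 + H)*(1/(2*H)) = (49 + H)/(2*H))
(293903 + ((-58076 - 26293) + 73802))*(-118104 + u(473)) = (293903 + ((-58076 - 26293) + 73802))*(-118104 + (½)*(49 + 473)/473) = (293903 + (-84369 + 73802))*(-118104 + (½)*(1/473)*522) = (293903 - 10567)*(-118104 + 261/473) = 283336*(-55862931/473) = -15827979417816/473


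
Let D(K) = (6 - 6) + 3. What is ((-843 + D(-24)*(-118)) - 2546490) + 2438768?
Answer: -108919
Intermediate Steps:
D(K) = 3 (D(K) = 0 + 3 = 3)
((-843 + D(-24)*(-118)) - 2546490) + 2438768 = ((-843 + 3*(-118)) - 2546490) + 2438768 = ((-843 - 354) - 2546490) + 2438768 = (-1197 - 2546490) + 2438768 = -2547687 + 2438768 = -108919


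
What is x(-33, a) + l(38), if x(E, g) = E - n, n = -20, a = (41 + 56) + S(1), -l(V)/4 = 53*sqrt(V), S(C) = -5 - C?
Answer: -13 - 212*sqrt(38) ≈ -1319.9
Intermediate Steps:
l(V) = -212*sqrt(V)
a = 91 (a = (41 + 56) + (-5 - 1*1) = 97 + (-5 - 1) = 97 - 6 = 91)
x(E, g) = 20 + E (x(E, g) = E - 1*(-20) = E + 20 = 20 + E)
x(-33, a) + l(38) = (20 - 33) - 212*sqrt(38) = -13 - 212*sqrt(38)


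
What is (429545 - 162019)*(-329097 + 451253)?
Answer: 32679906056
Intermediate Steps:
(429545 - 162019)*(-329097 + 451253) = 267526*122156 = 32679906056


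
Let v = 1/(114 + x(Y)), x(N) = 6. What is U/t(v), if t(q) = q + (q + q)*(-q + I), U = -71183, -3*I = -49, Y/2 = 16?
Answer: -170839200/673 ≈ -2.5385e+5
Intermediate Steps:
Y = 32 (Y = 2*16 = 32)
I = 49/3 (I = -⅓*(-49) = 49/3 ≈ 16.333)
v = 1/120 (v = 1/(114 + 6) = 1/120 ≈ 0.0083333)
t(q) = q + 2*q*(49/3 - q) (t(q) = q + (q + q)*(-q + 49/3) = q + (2*q)*(49/3 - q) = q + 2*q*(49/3 - q))
U/t(v) = -71183*360/(101 - 6*1/120) = -71183*360/(101 - 1/20) = -71183/((⅓)*(1/120)*(2019/20)) = -71183/673/2400 = -71183*2400/673 = -170839200/673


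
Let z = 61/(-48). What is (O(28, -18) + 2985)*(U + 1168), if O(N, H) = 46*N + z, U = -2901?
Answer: -355339519/48 ≈ -7.4029e+6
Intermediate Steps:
z = -61/48 (z = 61*(-1/48) = -61/48 ≈ -1.2708)
O(N, H) = -61/48 + 46*N (O(N, H) = 46*N - 61/48 = -61/48 + 46*N)
(O(28, -18) + 2985)*(U + 1168) = ((-61/48 + 46*28) + 2985)*(-2901 + 1168) = ((-61/48 + 1288) + 2985)*(-1733) = (61763/48 + 2985)*(-1733) = (205043/48)*(-1733) = -355339519/48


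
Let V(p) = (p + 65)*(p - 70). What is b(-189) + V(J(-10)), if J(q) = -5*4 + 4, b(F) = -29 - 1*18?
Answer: -4261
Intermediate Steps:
b(F) = -47 (b(F) = -29 - 18 = -47)
J(q) = -16 (J(q) = -20 + 4 = -16)
V(p) = (-70 + p)*(65 + p) (V(p) = (65 + p)*(-70 + p) = (-70 + p)*(65 + p))
b(-189) + V(J(-10)) = -47 + (-4550 + (-16)**2 - 5*(-16)) = -47 + (-4550 + 256 + 80) = -47 - 4214 = -4261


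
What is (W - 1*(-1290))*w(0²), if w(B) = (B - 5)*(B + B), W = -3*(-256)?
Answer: 0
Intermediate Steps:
W = 768
w(B) = 2*B*(-5 + B) (w(B) = (-5 + B)*(2*B) = 2*B*(-5 + B))
(W - 1*(-1290))*w(0²) = (768 - 1*(-1290))*(2*0²*(-5 + 0²)) = (768 + 1290)*(2*0*(-5 + 0)) = 2058*(2*0*(-5)) = 2058*0 = 0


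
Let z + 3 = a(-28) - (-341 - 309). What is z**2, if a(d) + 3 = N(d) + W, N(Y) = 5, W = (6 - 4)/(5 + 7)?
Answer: 15171025/36 ≈ 4.2142e+5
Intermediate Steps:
W = 1/6 (W = 2/12 = 2*(1/12) = 1/6 ≈ 0.16667)
a(d) = 13/6 (a(d) = -3 + (5 + 1/6) = -3 + 31/6 = 13/6)
z = 3895/6 (z = -3 + (13/6 - (-341 - 309)) = -3 + (13/6 - 1*(-650)) = -3 + (13/6 + 650) = -3 + 3913/6 = 3895/6 ≈ 649.17)
z**2 = (3895/6)**2 = 15171025/36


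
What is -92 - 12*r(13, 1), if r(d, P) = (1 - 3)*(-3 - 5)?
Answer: -284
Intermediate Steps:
r(d, P) = 16 (r(d, P) = -2*(-8) = 16)
-92 - 12*r(13, 1) = -92 - 12*16 = -92 - 192 = -284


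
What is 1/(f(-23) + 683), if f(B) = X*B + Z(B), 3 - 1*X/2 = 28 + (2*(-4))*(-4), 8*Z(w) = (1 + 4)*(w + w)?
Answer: 4/13105 ≈ 0.00030523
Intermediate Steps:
Z(w) = 5*w/4 (Z(w) = ((1 + 4)*(w + w))/8 = (5*(2*w))/8 = (10*w)/8 = 5*w/4)
X = -114 (X = 6 - 2*(28 + (2*(-4))*(-4)) = 6 - 2*(28 - 8*(-4)) = 6 - 2*(28 + 32) = 6 - 2*60 = 6 - 120 = -114)
f(B) = -451*B/4 (f(B) = -114*B + 5*B/4 = -451*B/4)
1/(f(-23) + 683) = 1/(-451/4*(-23) + 683) = 1/(10373/4 + 683) = 1/(13105/4) = 4/13105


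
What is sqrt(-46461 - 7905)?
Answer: I*sqrt(54366) ≈ 233.17*I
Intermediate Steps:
sqrt(-46461 - 7905) = sqrt(-54366) = I*sqrt(54366)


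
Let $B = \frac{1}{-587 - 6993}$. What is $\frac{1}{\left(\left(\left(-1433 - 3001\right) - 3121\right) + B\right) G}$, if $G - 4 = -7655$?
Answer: $\frac{7580}{438149059551} \approx 1.73 \cdot 10^{-8}$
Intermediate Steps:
$G = -7651$ ($G = 4 - 7655 = -7651$)
$B = - \frac{1}{7580}$ ($B = \frac{1}{-7580} = - \frac{1}{7580} \approx -0.00013193$)
$\frac{1}{\left(\left(\left(-1433 - 3001\right) - 3121\right) + B\right) G} = \frac{1}{\left(\left(\left(-1433 - 3001\right) - 3121\right) - \frac{1}{7580}\right) \left(-7651\right)} = \frac{1}{\left(-4434 - 3121\right) - \frac{1}{7580}} \left(- \frac{1}{7651}\right) = \frac{1}{-7555 - \frac{1}{7580}} \left(- \frac{1}{7651}\right) = \frac{1}{- \frac{57266901}{7580}} \left(- \frac{1}{7651}\right) = \left(- \frac{7580}{57266901}\right) \left(- \frac{1}{7651}\right) = \frac{7580}{438149059551}$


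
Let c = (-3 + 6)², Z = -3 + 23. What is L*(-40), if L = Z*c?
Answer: -7200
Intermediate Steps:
Z = 20
c = 9 (c = 3² = 9)
L = 180 (L = 20*9 = 180)
L*(-40) = 180*(-40) = -7200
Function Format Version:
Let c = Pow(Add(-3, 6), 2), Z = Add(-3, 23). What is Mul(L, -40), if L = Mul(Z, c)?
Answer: -7200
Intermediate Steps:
Z = 20
c = 9 (c = Pow(3, 2) = 9)
L = 180 (L = Mul(20, 9) = 180)
Mul(L, -40) = Mul(180, -40) = -7200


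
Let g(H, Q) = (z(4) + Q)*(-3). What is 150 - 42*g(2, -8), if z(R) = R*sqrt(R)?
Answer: 150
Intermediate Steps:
z(R) = R**(3/2)
g(H, Q) = -24 - 3*Q (g(H, Q) = (4**(3/2) + Q)*(-3) = (8 + Q)*(-3) = -24 - 3*Q)
150 - 42*g(2, -8) = 150 - 42*(-24 - 3*(-8)) = 150 - 42*(-24 + 24) = 150 - 42*0 = 150 + 0 = 150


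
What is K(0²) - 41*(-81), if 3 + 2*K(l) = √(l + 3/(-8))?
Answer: 6639/2 + I*√6/8 ≈ 3319.5 + 0.30619*I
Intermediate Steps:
K(l) = -3/2 + √(-3/8 + l)/2 (K(l) = -3/2 + √(l + 3/(-8))/2 = -3/2 + √(l + 3*(-⅛))/2 = -3/2 + √(l - 3/8)/2 = -3/2 + √(-3/8 + l)/2)
K(0²) - 41*(-81) = (-3/2 + √(-6 + 16*0²)/8) - 41*(-81) = (-3/2 + √(-6 + 16*0)/8) + 3321 = (-3/2 + √(-6 + 0)/8) + 3321 = (-3/2 + √(-6)/8) + 3321 = (-3/2 + (I*√6)/8) + 3321 = (-3/2 + I*√6/8) + 3321 = 6639/2 + I*√6/8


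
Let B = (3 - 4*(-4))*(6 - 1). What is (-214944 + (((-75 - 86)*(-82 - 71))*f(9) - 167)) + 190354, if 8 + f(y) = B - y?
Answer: 1896617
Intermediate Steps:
B = 95 (B = (3 + 16)*5 = 19*5 = 95)
f(y) = 87 - y (f(y) = -8 + (95 - y) = 87 - y)
(-214944 + (((-75 - 86)*(-82 - 71))*f(9) - 167)) + 190354 = (-214944 + (((-75 - 86)*(-82 - 71))*(87 - 1*9) - 167)) + 190354 = (-214944 + ((-161*(-153))*(87 - 9) - 167)) + 190354 = (-214944 + (24633*78 - 167)) + 190354 = (-214944 + (1921374 - 167)) + 190354 = (-214944 + 1921207) + 190354 = 1706263 + 190354 = 1896617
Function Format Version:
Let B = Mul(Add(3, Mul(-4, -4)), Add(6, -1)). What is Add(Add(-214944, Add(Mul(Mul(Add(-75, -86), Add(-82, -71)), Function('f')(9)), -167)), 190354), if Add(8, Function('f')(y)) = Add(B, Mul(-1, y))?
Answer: 1896617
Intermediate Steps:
B = 95 (B = Mul(Add(3, 16), 5) = Mul(19, 5) = 95)
Function('f')(y) = Add(87, Mul(-1, y)) (Function('f')(y) = Add(-8, Add(95, Mul(-1, y))) = Add(87, Mul(-1, y)))
Add(Add(-214944, Add(Mul(Mul(Add(-75, -86), Add(-82, -71)), Function('f')(9)), -167)), 190354) = Add(Add(-214944, Add(Mul(Mul(Add(-75, -86), Add(-82, -71)), Add(87, Mul(-1, 9))), -167)), 190354) = Add(Add(-214944, Add(Mul(Mul(-161, -153), Add(87, -9)), -167)), 190354) = Add(Add(-214944, Add(Mul(24633, 78), -167)), 190354) = Add(Add(-214944, Add(1921374, -167)), 190354) = Add(Add(-214944, 1921207), 190354) = Add(1706263, 190354) = 1896617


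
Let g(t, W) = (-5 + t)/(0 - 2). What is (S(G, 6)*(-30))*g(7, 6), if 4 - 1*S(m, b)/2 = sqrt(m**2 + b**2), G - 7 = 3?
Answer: 240 - 120*sqrt(34) ≈ -459.71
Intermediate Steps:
g(t, W) = 5/2 - t/2 (g(t, W) = (-5 + t)/(-2) = (-5 + t)*(-1/2) = 5/2 - t/2)
G = 10 (G = 7 + 3 = 10)
S(m, b) = 8 - 2*sqrt(b**2 + m**2) (S(m, b) = 8 - 2*sqrt(m**2 + b**2) = 8 - 2*sqrt(b**2 + m**2))
(S(G, 6)*(-30))*g(7, 6) = ((8 - 2*sqrt(6**2 + 10**2))*(-30))*(5/2 - 1/2*7) = ((8 - 2*sqrt(36 + 100))*(-30))*(5/2 - 7/2) = ((8 - 4*sqrt(34))*(-30))*(-1) = (-240 + 120*sqrt(34))*(-1) = 240 - 120*sqrt(34)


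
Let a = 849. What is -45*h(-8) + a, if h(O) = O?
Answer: 1209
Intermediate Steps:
-45*h(-8) + a = -45*(-8) + 849 = 360 + 849 = 1209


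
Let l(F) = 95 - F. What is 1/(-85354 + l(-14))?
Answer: -1/85245 ≈ -1.1731e-5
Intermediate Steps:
1/(-85354 + l(-14)) = 1/(-85354 + (95 - 1*(-14))) = 1/(-85354 + (95 + 14)) = 1/(-85354 + 109) = 1/(-85245) = -1/85245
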